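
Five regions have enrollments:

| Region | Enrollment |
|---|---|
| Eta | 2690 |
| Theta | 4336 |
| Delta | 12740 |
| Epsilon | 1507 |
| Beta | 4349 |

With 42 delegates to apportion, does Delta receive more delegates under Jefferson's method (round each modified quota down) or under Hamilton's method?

Jefferson: Eta 4, Theta 7, Delta 22, Epsilon 2, Beta 7.
Hamilton: Eta 4, Theta 7, Delta 21, Epsilon 3, Beta 7.
Delta gets 22 under Jefferson and 21 under Hamilton.

Jefferson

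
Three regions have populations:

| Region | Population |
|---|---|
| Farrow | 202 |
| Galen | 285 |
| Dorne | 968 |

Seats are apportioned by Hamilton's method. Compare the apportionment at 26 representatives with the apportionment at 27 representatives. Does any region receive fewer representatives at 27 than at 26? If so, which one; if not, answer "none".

none

At 26 seats: Farrow 4, Galen 5, Dorne 17.
At 27 seats: Farrow 4, Galen 5, Dorne 18.
No region's allocation decreased.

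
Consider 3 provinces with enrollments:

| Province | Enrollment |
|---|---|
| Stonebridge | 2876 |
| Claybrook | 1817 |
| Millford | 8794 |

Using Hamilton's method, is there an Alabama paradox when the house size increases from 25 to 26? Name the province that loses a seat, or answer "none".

At 25 seats: Stonebridge 5, Claybrook 4, Millford 16.
At 26 seats: Stonebridge 6, Claybrook 3, Millford 17.
Claybrook drops from 4 to 3.

Claybrook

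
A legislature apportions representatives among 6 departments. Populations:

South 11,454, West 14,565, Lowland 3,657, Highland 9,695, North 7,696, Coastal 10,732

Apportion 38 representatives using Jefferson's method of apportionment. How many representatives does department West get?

Standard divisor 57799/38 ≈ 1521.026; standard quotas: South 7.530, West 9.576, Lowland 2.404, Highland 6.374, North 5.060, Coastal 7.056.
Rounding down gives 7, 9, 2, 6, 5, 7 = 36 seats, so the divisor must be adjusted.
With modified divisor 1400: modified quotas South 8.181, West 10.404, Lowland 2.612, Highland 6.925, North 5.497, Coastal 7.666.
Rounding down: South 8, West 10, Lowland 2, Highland 6, North 5, Coastal 7 (total 38).
West receives 10.

10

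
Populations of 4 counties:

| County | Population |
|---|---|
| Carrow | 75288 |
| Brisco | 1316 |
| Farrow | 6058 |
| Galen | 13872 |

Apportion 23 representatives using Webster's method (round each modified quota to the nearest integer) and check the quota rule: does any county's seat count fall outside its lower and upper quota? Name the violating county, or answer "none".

Carrow

Standard quotas: Carrow 17.938, Brisco 0.314, Farrow 1.443, Galen 3.305.
Webster allocation: Carrow 19, Brisco 0, Farrow 1, Galen 3.
Carrow has quota 17.938 (lower 17, upper 18) but receives 19 — outside the quota interval.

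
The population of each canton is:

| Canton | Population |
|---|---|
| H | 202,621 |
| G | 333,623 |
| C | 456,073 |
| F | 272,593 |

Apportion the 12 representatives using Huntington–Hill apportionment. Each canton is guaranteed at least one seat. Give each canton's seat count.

With divisor 106633: modified quotas H 1.900, G 3.129, C 4.277, F 2.556.
Geometric-mean thresholds: H √(1·2)=1.414, G √(3·4)=3.464, C √(4·5)=4.472, F √(2·3)=2.449.
Each quota rounded against its threshold gives H 2, G 3, C 4, F 3 (total 12).

H 2; G 3; C 4; F 3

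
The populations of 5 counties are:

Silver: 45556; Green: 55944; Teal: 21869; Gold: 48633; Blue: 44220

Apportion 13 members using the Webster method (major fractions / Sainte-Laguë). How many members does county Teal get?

Standard divisor 216222/13 ≈ 16632.462; standard quotas: Silver 2.739, Green 3.364, Teal 1.315, Gold 2.924, Blue 2.659.
Rounding to the nearest integer gives Silver 3, Green 3, Teal 1, Gold 3, Blue 3 — total 13, matching the house size, so no adjustment is needed.
Teal receives 1.

1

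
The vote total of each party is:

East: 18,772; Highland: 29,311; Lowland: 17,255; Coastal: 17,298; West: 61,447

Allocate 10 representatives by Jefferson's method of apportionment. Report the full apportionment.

East 1; Highland 2; Lowland 1; Coastal 1; West 5

Standard divisor 144083/10 ≈ 14408.3; standard quotas: East 1.303, Highland 2.034, Lowland 1.198, Coastal 1.201, West 4.265.
Rounding down gives 1, 2, 1, 1, 4 = 9 seats, so the divisor must be adjusted.
With modified divisor 11300: modified quotas East 1.661, Highland 2.594, Lowland 1.527, Coastal 1.531, West 5.438.
Rounding down: East 1, Highland 2, Lowland 1, Coastal 1, West 5 (total 10).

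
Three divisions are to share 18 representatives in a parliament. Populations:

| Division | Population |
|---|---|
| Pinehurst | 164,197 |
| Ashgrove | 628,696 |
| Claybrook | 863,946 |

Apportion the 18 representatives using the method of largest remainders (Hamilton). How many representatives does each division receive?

Pinehurst=2; Ashgrove=7; Claybrook=9

Total 1656839; standard divisor 1656839/18 ≈ 92046.611.
Standard quotas: Pinehurst 1.7838, Ashgrove 6.8302, Claybrook 9.3860.
Lower quotas: Pinehurst 1, Ashgrove 6, Claybrook 9 (sum 16, leaving 2 seats).
Remainders in descending order: Ashgrove 0.8302, Pinehurst 0.7838, Claybrook 0.3860.
Largest remainders: Ashgrove, Pinehurst receive the extra seats.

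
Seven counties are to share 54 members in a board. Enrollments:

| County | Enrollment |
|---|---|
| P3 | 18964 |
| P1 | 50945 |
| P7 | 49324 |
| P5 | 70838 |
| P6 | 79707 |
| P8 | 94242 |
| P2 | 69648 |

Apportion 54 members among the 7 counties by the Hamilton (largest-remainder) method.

P3: 2, P1: 6, P7: 6, P5: 9, P6: 10, P8: 12, P2: 9

The standard divisor is 433668/54 ≈ 8030.889.
Standard quotas: P3 2.3614, P1 6.3436, P7 6.1418, P5 8.8207, P6 9.9251, P8 11.7349, P2 8.6725.
Lower quotas: P3 2, P1 6, P7 6, P5 8, P6 9, P8 11, P2 8 (sum 50, leaving 4 seats).
Remainders in descending order: P6 0.9251, P5 0.8207, P8 0.7349, P2 0.6725, P3 0.3614, P1 0.3436, P7 0.1418.
Largest remainders: P6, P5, P8, P2 receive the extra seats.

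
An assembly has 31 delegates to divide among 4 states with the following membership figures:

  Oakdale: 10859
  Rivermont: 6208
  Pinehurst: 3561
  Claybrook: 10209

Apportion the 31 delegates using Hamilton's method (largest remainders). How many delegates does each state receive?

Oakdale 11, Rivermont 6, Pinehurst 4, Claybrook 10

The standard divisor is 30837/31 ≈ 994.742.
Standard quotas: Oakdale 10.9164, Rivermont 6.2408, Pinehurst 3.5798, Claybrook 10.2630.
Lower quotas: Oakdale 10, Rivermont 6, Pinehurst 3, Claybrook 10 (sum 29, leaving 2 seats).
Remainders in descending order: Oakdale 0.9164, Pinehurst 0.5798, Claybrook 0.2630, Rivermont 0.2408.
The surplus seats go to Oakdale, Pinehurst.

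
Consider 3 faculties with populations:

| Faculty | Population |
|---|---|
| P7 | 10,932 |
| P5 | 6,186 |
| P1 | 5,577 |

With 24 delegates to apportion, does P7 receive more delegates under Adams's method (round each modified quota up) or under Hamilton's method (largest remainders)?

Adams: P7 11, P5 7, P1 6.
Hamilton: P7 12, P5 6, P1 6.
P7 gets 11 under Adams and 12 under Hamilton.

Hamilton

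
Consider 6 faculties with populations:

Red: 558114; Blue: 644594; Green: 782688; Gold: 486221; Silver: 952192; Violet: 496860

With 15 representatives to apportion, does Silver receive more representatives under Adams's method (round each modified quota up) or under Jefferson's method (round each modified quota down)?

Jefferson

Adams: Red 2, Blue 3, Green 3, Gold 2, Silver 3, Violet 2.
Jefferson: Red 2, Blue 2, Green 3, Gold 2, Silver 4, Violet 2.
Silver gets 3 under Adams and 4 under Jefferson.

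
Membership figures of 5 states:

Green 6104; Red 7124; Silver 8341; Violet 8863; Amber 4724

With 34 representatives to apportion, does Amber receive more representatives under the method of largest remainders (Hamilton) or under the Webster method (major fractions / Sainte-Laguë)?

Hamilton: Green 6, Red 7, Silver 8, Violet 9, Amber 4.
Webster: Green 6, Red 7, Silver 8, Violet 8, Amber 5.
Amber gets 4 under Hamilton and 5 under Webster.

Webster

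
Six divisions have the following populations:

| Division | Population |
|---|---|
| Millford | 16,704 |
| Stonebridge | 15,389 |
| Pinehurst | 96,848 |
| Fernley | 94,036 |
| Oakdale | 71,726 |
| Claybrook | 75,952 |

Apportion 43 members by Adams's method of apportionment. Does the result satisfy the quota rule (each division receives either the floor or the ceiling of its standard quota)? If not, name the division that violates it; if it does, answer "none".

none

Standard quotas: Millford 1.938, Stonebridge 1.785, Pinehurst 11.235, Fernley 10.909, Oakdale 8.321, Claybrook 8.811.
Adams allocation: Millford 2, Stonebridge 2, Pinehurst 11, Fernley 11, Oakdale 8, Claybrook 9.
Every allocation lies between the lower and upper quota.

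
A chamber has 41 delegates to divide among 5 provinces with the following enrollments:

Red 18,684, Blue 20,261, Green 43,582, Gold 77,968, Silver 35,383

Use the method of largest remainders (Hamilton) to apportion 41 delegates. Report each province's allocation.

Total 195878; standard divisor 195878/41 ≈ 4777.512.
Standard quotas: Red 3.9108, Blue 4.2409, Green 9.1223, Gold 16.3198, Silver 7.4062.
Lower quotas: Red 3, Blue 4, Green 9, Gold 16, Silver 7 (sum 39, leaving 2 seats).
Remainders in descending order: Red 0.9108, Silver 0.4062, Gold 0.3198, Blue 0.2409, Green 0.1223.
The surplus seats go to Red, Silver.

Red=4; Blue=4; Green=9; Gold=16; Silver=8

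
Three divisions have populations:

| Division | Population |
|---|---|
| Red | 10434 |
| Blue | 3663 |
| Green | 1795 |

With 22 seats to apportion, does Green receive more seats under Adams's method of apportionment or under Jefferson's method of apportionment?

Adams

Adams: Red 14, Blue 5, Green 3.
Jefferson: Red 15, Blue 5, Green 2.
Green gets 3 under Adams and 2 under Jefferson.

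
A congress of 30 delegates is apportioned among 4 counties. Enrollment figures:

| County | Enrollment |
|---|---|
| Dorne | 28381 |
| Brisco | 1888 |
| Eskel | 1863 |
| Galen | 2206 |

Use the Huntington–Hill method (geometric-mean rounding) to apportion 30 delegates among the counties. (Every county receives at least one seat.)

Dorne 24, Brisco 2, Eskel 2, Galen 2

With divisor 1183: modified quotas Dorne 23.991, Brisco 1.596, Eskel 1.575, Galen 1.865.
Geometric-mean thresholds: Dorne √(23·24)=23.495, Brisco √(1·2)=1.414, Eskel √(1·2)=1.414, Galen √(1·2)=1.414.
Each quota rounded against its threshold gives Dorne 24, Brisco 2, Eskel 2, Galen 2 (total 30).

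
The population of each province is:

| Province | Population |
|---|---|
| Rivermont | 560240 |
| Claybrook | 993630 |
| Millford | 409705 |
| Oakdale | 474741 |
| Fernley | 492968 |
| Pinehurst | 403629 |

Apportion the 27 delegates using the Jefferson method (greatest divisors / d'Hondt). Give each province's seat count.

Standard divisor 3334913/27 ≈ 123515.296; standard quotas: Rivermont 4.536, Claybrook 8.045, Millford 3.317, Oakdale 3.844, Fernley 3.991, Pinehurst 3.268.
Rounding down gives 4, 8, 3, 3, 3, 3 = 24 seats, so the divisor must be adjusted.
With modified divisor 111200: modified quotas Rivermont 5.038, Claybrook 8.936, Millford 3.684, Oakdale 4.269, Fernley 4.433, Pinehurst 3.630.
Rounding down: Rivermont 5, Claybrook 8, Millford 3, Oakdale 4, Fernley 4, Pinehurst 3 (total 27).

Rivermont: 5, Claybrook: 8, Millford: 3, Oakdale: 4, Fernley: 4, Pinehurst: 3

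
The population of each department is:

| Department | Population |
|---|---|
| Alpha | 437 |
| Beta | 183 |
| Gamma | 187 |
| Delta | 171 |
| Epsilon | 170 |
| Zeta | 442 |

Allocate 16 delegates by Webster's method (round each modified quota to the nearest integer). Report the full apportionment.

Alpha 4, Beta 2, Gamma 2, Delta 2, Epsilon 2, Zeta 4

Standard divisor 1590/16 ≈ 99.375; standard quotas: Alpha 4.397, Beta 1.842, Gamma 1.882, Delta 1.721, Epsilon 1.711, Zeta 4.448.
Rounding to the nearest integer gives Alpha 4, Beta 2, Gamma 2, Delta 2, Epsilon 2, Zeta 4 — total 16, matching the house size, so no adjustment is needed.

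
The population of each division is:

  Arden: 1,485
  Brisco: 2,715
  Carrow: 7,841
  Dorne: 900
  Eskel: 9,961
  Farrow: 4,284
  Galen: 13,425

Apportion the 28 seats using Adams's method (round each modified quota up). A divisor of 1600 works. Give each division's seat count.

With modified divisor 1600: modified quotas Arden 0.928, Brisco 1.697, Carrow 4.901, Dorne 0.562, Eskel 6.226, Farrow 2.678, Galen 8.391.
Rounding up: Arden 1, Brisco 2, Carrow 5, Dorne 1, Eskel 7, Farrow 3, Galen 9 (total 28).

Arden: 1, Brisco: 2, Carrow: 5, Dorne: 1, Eskel: 7, Farrow: 3, Galen: 9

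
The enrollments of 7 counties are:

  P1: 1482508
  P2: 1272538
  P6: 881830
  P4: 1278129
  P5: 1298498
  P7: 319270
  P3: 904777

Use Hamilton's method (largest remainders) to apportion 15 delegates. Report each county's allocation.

P1 3, P2 2, P6 2, P4 2, P5 3, P7 1, P3 2

Standard divisor: 7437550 ÷ 15 ≈ 495836.667.
Standard quotas: P1 2.9899, P2 2.5664, P6 1.7785, P4 2.5777, P5 2.6188, P7 0.6439, P3 1.8247.
Lower quotas: P1 2, P2 2, P6 1, P4 2, P5 2, P7 0, P3 1 (sum 10, leaving 5 seats).
Remainders in descending order: P1 0.9899, P3 0.8247, P6 0.7785, P7 0.6439, P5 0.6188, P4 0.5777, P2 0.5664.
The surplus seats go to P1, P3, P6, P7, P5.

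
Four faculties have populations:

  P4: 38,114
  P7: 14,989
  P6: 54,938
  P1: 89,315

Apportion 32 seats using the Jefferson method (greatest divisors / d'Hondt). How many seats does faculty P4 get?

6

Standard divisor 197356/32 ≈ 6167.375; standard quotas: P4 6.180, P7 2.430, P6 8.908, P1 14.482.
Rounding down gives 6, 2, 8, 14 = 30 seats, so the divisor must be adjusted.
With modified divisor 5800: modified quotas P4 6.571, P7 2.584, P6 9.472, P1 15.399.
Rounding down: P4 6, P7 2, P6 9, P1 15 (total 32).
P4 receives 6.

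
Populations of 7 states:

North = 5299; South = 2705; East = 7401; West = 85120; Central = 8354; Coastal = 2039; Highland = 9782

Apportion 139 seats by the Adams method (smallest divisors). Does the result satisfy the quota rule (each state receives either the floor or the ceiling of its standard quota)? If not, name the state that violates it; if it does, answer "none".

West

Standard quotas: North 6.102, South 3.115, East 8.523, West 98.026, Central 9.621, Coastal 2.348, Highland 11.265.
Adams allocation: North 6, South 4, East 9, West 96, Central 10, Coastal 3, Highland 11.
West has quota 98.026 (lower 98, upper 99) but receives 96 — outside the quota interval.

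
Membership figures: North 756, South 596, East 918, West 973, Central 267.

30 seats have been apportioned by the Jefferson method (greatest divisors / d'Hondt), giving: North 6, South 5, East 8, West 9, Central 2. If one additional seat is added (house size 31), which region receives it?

North

Priority for the next seat is population ÷ (current seats + 1).
Priorities: North 108.000, South 99.333, East 102.000, West 97.300, Central 89.000.
Highest priority: North.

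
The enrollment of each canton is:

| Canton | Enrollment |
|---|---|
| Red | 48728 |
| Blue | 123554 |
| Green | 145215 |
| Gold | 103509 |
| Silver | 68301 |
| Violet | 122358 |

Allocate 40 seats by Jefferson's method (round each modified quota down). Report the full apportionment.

Red 3, Blue 8, Green 10, Gold 7, Silver 4, Violet 8

Standard divisor 611665/40 ≈ 15291.625; standard quotas: Red 3.187, Blue 8.080, Green 9.496, Gold 6.769, Silver 4.467, Violet 8.002.
Rounding down gives 3, 8, 9, 6, 4, 8 = 38 seats, so the divisor must be adjusted.
With modified divisor 14100: modified quotas Red 3.456, Blue 8.763, Green 10.299, Gold 7.341, Silver 4.844, Violet 8.678.
Rounding down: Red 3, Blue 8, Green 10, Gold 7, Silver 4, Violet 8 (total 40).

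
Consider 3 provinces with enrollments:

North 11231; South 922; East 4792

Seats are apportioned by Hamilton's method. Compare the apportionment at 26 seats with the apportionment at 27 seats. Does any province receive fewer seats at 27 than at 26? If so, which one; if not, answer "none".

At 26 seats: North 17, South 2, East 7.
At 27 seats: North 18, South 1, East 8.
South drops from 2 to 1.

South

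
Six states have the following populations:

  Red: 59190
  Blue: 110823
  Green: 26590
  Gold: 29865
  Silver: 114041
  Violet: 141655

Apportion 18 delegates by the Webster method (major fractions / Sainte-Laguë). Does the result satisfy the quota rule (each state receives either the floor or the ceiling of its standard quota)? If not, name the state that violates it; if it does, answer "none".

Standard quotas: Red 2.210, Blue 4.137, Green 0.993, Gold 1.115, Silver 4.257, Violet 5.288.
Webster allocation: Red 2, Blue 4, Green 1, Gold 1, Silver 4, Violet 6.
Every allocation lies between the lower and upper quota.

none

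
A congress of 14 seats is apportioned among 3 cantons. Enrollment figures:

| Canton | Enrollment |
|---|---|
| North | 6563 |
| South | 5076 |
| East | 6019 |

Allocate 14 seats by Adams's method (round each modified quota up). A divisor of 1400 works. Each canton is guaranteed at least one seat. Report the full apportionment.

With modified divisor 1400: modified quotas North 4.688, South 3.626, East 4.299.
Rounding up: North 5, South 4, East 5 (total 14).

North 5, South 4, East 5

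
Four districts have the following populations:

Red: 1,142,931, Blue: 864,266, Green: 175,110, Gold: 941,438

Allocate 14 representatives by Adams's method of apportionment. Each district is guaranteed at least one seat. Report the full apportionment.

Standard divisor 3123745/14 ≈ 223124.643; standard quotas: Red 5.122, Blue 3.873, Green 0.785, Gold 4.219.
Rounding up gives 6, 4, 1, 5 = 16 seats, so the divisor must be adjusted.
With modified divisor 260500: modified quotas Red 4.387, Blue 3.318, Green 0.672, Gold 3.614.
Rounding up: Red 5, Blue 4, Green 1, Gold 4 (total 14).

Red: 5, Blue: 4, Green: 1, Gold: 4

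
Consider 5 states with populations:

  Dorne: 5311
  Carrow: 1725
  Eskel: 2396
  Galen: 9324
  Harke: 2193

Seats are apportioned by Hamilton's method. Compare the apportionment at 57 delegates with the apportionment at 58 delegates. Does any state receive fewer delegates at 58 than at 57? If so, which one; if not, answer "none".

Eskel

At 57 seats: Dorne 14, Carrow 5, Eskel 7, Galen 25, Harke 6.
At 58 seats: Dorne 15, Carrow 5, Eskel 6, Galen 26, Harke 6.
Eskel drops from 7 to 6.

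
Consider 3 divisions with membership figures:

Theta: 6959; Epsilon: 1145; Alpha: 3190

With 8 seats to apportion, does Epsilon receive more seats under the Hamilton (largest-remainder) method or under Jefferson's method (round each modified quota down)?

Hamilton

Hamilton: Theta 5, Epsilon 1, Alpha 2.
Jefferson: Theta 6, Epsilon 0, Alpha 2.
Epsilon gets 1 under Hamilton and 0 under Jefferson.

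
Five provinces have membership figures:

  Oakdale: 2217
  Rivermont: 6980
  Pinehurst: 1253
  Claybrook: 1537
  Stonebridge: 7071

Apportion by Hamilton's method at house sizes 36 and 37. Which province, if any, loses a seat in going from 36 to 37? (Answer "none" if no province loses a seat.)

At 36 seats: Oakdale 4, Rivermont 13, Pinehurst 3, Claybrook 3, Stonebridge 13.
At 37 seats: Oakdale 4, Rivermont 14, Pinehurst 2, Claybrook 3, Stonebridge 14.
Pinehurst drops from 3 to 2.

Pinehurst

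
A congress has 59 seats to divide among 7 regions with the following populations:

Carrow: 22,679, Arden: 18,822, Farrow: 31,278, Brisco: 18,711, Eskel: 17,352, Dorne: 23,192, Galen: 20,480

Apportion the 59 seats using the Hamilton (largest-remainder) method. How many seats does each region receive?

Carrow: 9, Arden: 7, Farrow: 12, Brisco: 7, Eskel: 7, Dorne: 9, Galen: 8

Standard divisor: 152514 ÷ 59 ≈ 2584.983.
Standard quotas: Carrow 8.7734, Arden 7.2813, Farrow 12.0999, Brisco 7.2383, Eskel 6.7126, Dorne 8.9718, Galen 7.9227.
Lower quotas: Carrow 8, Arden 7, Farrow 12, Brisco 7, Eskel 6, Dorne 8, Galen 7 (sum 55, leaving 4 seats).
Remainders in descending order: Dorne 0.9718, Galen 0.9227, Carrow 0.7734, Eskel 0.7126, Arden 0.2813, Brisco 0.2383, Farrow 0.0999.
Largest remainders: Dorne, Galen, Carrow, Eskel receive the extra seats.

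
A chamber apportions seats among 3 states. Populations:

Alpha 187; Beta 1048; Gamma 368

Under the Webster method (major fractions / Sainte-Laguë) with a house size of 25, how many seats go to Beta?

16

Standard divisor 1603/25 ≈ 64.12; standard quotas: Alpha 2.916, Beta 16.344, Gamma 5.739.
Rounding to the nearest integer gives Alpha 3, Beta 16, Gamma 6 — total 25, matching the house size, so no adjustment is needed.
Beta receives 16.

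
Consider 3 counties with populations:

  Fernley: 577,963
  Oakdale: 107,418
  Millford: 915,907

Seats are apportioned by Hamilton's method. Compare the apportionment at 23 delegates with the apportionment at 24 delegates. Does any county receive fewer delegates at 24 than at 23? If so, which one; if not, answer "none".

Oakdale

At 23 seats: Fernley 8, Oakdale 2, Millford 13.
At 24 seats: Fernley 9, Oakdale 1, Millford 14.
Oakdale drops from 2 to 1.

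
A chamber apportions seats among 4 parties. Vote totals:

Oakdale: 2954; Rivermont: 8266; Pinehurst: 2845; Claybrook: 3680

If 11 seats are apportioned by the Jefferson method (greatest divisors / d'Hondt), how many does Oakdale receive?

2

Standard divisor 17745/11 ≈ 1613.182; standard quotas: Oakdale 1.831, Rivermont 5.124, Pinehurst 1.764, Claybrook 2.281.
Rounding down gives 1, 5, 1, 2 = 9 seats, so the divisor must be adjusted.
With modified divisor 1400: modified quotas Oakdale 2.110, Rivermont 5.904, Pinehurst 2.032, Claybrook 2.629.
Rounding down: Oakdale 2, Rivermont 5, Pinehurst 2, Claybrook 2 (total 11).
Oakdale receives 2.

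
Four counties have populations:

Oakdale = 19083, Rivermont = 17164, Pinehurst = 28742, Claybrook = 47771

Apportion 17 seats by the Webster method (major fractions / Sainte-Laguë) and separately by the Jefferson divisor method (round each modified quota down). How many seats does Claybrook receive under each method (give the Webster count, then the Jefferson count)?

Webster: Oakdale 3, Rivermont 3, Pinehurst 4, Claybrook 7.
Jefferson: Oakdale 3, Rivermont 2, Pinehurst 4, Claybrook 8.
Claybrook gets 7 under Webster and 8 under Jefferson.

7 and 8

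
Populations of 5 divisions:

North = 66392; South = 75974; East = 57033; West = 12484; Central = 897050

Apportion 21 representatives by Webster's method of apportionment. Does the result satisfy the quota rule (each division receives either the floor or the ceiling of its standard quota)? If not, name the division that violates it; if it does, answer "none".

Central

Standard quotas: North 1.257, South 1.439, East 1.080, West 0.236, Central 16.988.
Webster allocation: North 1, South 1, East 1, West 0, Central 18.
Central has quota 16.988 (lower 16, upper 17) but receives 18 — outside the quota interval.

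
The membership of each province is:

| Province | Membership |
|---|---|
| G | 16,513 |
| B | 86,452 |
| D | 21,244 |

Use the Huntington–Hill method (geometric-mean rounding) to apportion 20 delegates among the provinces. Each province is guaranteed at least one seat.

G: 3, B: 14, D: 3

With divisor 6270: modified quotas G 2.634, B 13.788, D 3.388.
Geometric-mean thresholds: G √(2·3)=2.449, B √(13·14)=13.491, D √(3·4)=3.464.
Each quota rounded against its threshold gives G 3, B 14, D 3 (total 20).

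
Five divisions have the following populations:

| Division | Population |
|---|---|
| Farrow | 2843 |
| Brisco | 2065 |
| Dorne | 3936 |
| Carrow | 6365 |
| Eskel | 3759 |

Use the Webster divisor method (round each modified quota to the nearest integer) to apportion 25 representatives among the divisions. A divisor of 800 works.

With modified divisor 800: modified quotas Farrow 3.554, Brisco 2.581, Dorne 4.920, Carrow 7.956, Eskel 4.699.
Rounding to the nearest integer: Farrow 4, Brisco 3, Dorne 5, Carrow 8, Eskel 5 (total 25).

Farrow: 4; Brisco: 3; Dorne: 5; Carrow: 8; Eskel: 5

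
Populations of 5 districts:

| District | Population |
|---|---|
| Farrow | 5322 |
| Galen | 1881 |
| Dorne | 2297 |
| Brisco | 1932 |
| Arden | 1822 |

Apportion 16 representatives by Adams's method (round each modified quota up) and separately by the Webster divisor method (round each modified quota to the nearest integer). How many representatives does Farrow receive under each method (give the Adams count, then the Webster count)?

6 and 7

Adams: Farrow 6, Galen 2, Dorne 3, Brisco 3, Arden 2.
Webster: Farrow 7, Galen 2, Dorne 3, Brisco 2, Arden 2.
Farrow gets 6 under Adams and 7 under Webster.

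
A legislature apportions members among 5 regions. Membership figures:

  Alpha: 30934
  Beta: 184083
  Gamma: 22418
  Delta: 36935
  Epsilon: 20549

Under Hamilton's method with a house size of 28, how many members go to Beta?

The standard divisor is 294919/28 ≈ 10532.821.
Standard quotas: Alpha 2.9369, Beta 17.4771, Gamma 2.1284, Delta 3.5067, Epsilon 1.9509.
Lower quotas: Alpha 2, Beta 17, Gamma 2, Delta 3, Epsilon 1 (sum 25, leaving 3 seats).
Remainders in descending order: Epsilon 0.9509, Alpha 0.9369, Delta 0.5067, Beta 0.4771, Gamma 0.1284.
The surplus seats go to Epsilon, Alpha, Delta.
Beta receives 17.

17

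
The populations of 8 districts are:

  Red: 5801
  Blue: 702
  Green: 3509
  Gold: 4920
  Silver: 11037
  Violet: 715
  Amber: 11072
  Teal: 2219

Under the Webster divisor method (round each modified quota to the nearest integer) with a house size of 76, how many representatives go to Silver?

21

Standard divisor 39975/76 ≈ 525.987; standard quotas: Red 11.029, Blue 1.335, Green 6.671, Gold 9.354, Silver 20.983, Violet 1.359, Amber 21.050, Teal 4.219.
Rounding to the nearest integer gives 11, 1, 7, 9, 21, 1, 21, 4 = 75 seats, so the divisor must be adjusted.
With modified divisor 516: modified quotas Red 11.242, Blue 1.360, Green 6.800, Gold 9.535, Silver 21.390, Violet 1.386, Amber 21.457, Teal 4.300.
Rounding to the nearest integer: Red 11, Blue 1, Green 7, Gold 10, Silver 21, Violet 1, Amber 21, Teal 4 (total 76).
Silver receives 21.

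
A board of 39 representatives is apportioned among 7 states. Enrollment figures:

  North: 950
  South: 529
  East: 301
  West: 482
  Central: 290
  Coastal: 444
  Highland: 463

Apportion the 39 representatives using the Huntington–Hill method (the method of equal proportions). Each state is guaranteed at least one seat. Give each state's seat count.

North=11, South=6, East=3, West=6, Central=3, Coastal=5, Highland=5

With divisor 87: modified quotas North 10.920, South 6.080, East 3.460, West 5.540, Central 3.333, Coastal 5.103, Highland 5.322.
Geometric-mean thresholds: North √(10·11)=10.488, South √(6·7)=6.481, East √(3·4)=3.464, West √(5·6)=5.477, Central √(3·4)=3.464, Coastal √(5·6)=5.477, Highland √(5·6)=5.477.
Each quota rounded against its threshold gives North 11, South 6, East 3, West 6, Central 3, Coastal 5, Highland 5 (total 39).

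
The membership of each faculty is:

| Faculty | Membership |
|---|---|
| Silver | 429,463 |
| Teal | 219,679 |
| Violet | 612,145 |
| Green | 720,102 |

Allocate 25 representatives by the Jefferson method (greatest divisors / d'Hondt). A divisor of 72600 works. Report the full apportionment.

Silver 5; Teal 3; Violet 8; Green 9

With modified divisor 72600: modified quotas Silver 5.915, Teal 3.026, Violet 8.432, Green 9.919.
Rounding down: Silver 5, Teal 3, Violet 8, Green 9 (total 25).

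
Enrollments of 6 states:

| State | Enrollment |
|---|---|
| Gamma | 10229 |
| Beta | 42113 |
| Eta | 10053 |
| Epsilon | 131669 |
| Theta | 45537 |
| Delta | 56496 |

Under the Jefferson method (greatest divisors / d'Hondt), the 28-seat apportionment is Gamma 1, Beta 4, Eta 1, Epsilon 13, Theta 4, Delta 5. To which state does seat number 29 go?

Priority for the next seat is population ÷ (current seats + 1).
Priorities: Gamma 5114.500, Beta 8422.600, Eta 5026.500, Epsilon 9404.929, Theta 9107.400, Delta 9416.000.
Highest priority: Delta.

Delta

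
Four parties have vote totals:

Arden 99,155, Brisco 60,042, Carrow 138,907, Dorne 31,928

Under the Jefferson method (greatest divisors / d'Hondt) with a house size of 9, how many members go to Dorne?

Standard divisor 330032/9 ≈ 36670.222; standard quotas: Arden 2.704, Brisco 1.637, Carrow 3.788, Dorne 0.871.
Rounding down gives 2, 1, 3, 0 = 6 seats, so the divisor must be adjusted.
With modified divisor 31000: modified quotas Arden 3.199, Brisco 1.937, Carrow 4.481, Dorne 1.030.
Rounding down: Arden 3, Brisco 1, Carrow 4, Dorne 1 (total 9).
Dorne receives 1.

1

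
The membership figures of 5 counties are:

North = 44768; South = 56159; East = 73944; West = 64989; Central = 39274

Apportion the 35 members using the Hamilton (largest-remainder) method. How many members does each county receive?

North=6, South=7, East=9, West=8, Central=5

The standard divisor is 279134/35 ≈ 7975.257.
Standard quotas: North 5.6134, South 7.0417, East 9.2717, West 8.1488, Central 4.9245.
Lower quotas: North 5, South 7, East 9, West 8, Central 4 (sum 33, leaving 2 seats).
Remainders in descending order: Central 0.9245, North 0.6134, East 0.2717, West 0.1488, South 0.0417.
The surplus seats go to Central, North.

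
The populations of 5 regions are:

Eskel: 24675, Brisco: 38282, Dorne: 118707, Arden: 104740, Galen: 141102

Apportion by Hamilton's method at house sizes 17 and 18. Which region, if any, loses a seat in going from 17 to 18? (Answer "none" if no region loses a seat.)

At 17 seats: Eskel 1, Brisco 1, Dorne 5, Arden 4, Galen 6.
At 18 seats: Eskel 1, Brisco 2, Dorne 5, Arden 4, Galen 6.
No region's allocation decreased.

none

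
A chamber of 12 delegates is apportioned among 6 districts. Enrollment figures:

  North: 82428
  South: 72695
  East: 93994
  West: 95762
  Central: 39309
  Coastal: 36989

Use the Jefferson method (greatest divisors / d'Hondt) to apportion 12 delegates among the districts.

North=2; South=2; East=3; West=3; Central=1; Coastal=1

Standard divisor 421177/12 ≈ 35098.083; standard quotas: North 2.349, South 2.071, East 2.678, West 2.728, Central 1.120, Coastal 1.054.
Rounding down gives 2, 2, 2, 2, 1, 1 = 10 seats, so the divisor must be adjusted.
With modified divisor 29400: modified quotas North 2.804, South 2.473, East 3.197, West 3.257, Central 1.337, Coastal 1.258.
Rounding down: North 2, South 2, East 3, West 3, Central 1, Coastal 1 (total 12).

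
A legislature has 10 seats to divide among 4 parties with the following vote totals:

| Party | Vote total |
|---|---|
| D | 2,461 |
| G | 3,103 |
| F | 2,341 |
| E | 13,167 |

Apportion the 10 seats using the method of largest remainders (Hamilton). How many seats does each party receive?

D: 1, G: 2, F: 1, E: 6

Standard divisor: 21072 ÷ 10 ≈ 2107.2.
Standard quotas: D 1.1679, G 1.4726, F 1.1110, E 6.2486.
Lower quotas: D 1, G 1, F 1, E 6 (sum 9, leaving 1 seat).
Remainders in descending order: G 0.4726, E 0.2486, D 0.1679, F 0.1110.
The surplus seat goes to G.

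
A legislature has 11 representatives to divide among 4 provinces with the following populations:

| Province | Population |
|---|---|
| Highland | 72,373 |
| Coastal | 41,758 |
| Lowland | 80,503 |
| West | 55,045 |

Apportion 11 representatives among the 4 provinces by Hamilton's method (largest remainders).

Total 249679; standard divisor 249679/11 ≈ 22698.091.
Standard quotas: Highland 3.1885, Coastal 1.8397, Lowland 3.5467, West 2.4251.
Lower quotas: Highland 3, Coastal 1, Lowland 3, West 2 (sum 9, leaving 2 seats).
Remainders in descending order: Coastal 0.8397, Lowland 0.5467, West 0.4251, Highland 0.1885.
The surplus seats go to Coastal, Lowland.

Highland 3, Coastal 2, Lowland 4, West 2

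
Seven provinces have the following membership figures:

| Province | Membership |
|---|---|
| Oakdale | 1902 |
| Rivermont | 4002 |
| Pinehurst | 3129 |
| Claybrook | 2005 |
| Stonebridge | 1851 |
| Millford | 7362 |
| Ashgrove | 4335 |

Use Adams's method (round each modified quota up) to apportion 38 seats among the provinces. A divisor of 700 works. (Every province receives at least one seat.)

With modified divisor 700: modified quotas Oakdale 2.717, Rivermont 5.717, Pinehurst 4.470, Claybrook 2.864, Stonebridge 2.644, Millford 10.517, Ashgrove 6.193.
Rounding up: Oakdale 3, Rivermont 6, Pinehurst 5, Claybrook 3, Stonebridge 3, Millford 11, Ashgrove 7 (total 38).

Oakdale=3; Rivermont=6; Pinehurst=5; Claybrook=3; Stonebridge=3; Millford=11; Ashgrove=7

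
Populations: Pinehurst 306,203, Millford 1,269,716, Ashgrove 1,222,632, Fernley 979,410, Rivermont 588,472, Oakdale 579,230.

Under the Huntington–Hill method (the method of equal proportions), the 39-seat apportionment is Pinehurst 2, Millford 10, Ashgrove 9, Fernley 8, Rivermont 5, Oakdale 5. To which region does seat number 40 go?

Priority for the next seat is population ÷ (√(s·(s+1))).
Priorities: Pinehurst 125006.851, Millford 121062.670, Ashgrove 128876.729, Fernley 115424.575, Rivermont 107439.796, Oakdale 105752.446.
Highest priority: Ashgrove.

Ashgrove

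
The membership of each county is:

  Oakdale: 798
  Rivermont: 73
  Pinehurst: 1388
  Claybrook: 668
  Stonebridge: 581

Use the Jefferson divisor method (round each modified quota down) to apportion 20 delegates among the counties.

Standard divisor 3508/20 ≈ 175.4; standard quotas: Oakdale 4.550, Rivermont 0.416, Pinehurst 7.913, Claybrook 3.808, Stonebridge 3.312.
Rounding down gives 4, 0, 7, 3, 3 = 17 seats, so the divisor must be adjusted.
With modified divisor 157: modified quotas Oakdale 5.083, Rivermont 0.465, Pinehurst 8.841, Claybrook 4.255, Stonebridge 3.701.
Rounding down: Oakdale 5, Rivermont 0, Pinehurst 8, Claybrook 4, Stonebridge 3 (total 20).

Oakdale=5; Rivermont=0; Pinehurst=8; Claybrook=4; Stonebridge=3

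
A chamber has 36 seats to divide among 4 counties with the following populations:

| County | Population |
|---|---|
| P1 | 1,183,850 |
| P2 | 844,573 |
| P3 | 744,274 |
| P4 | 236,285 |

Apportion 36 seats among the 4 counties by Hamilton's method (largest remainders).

Total 3008982; standard divisor 3008982/36 ≈ 83582.833.
Standard quotas: P1 14.1638, P2 10.1046, P3 8.9046, P4 2.8270.
Lower quotas: P1 14, P2 10, P3 8, P4 2 (sum 34, leaving 2 seats).
Remainders in descending order: P3 0.9046, P4 0.8270, P1 0.1638, P2 0.1046.
The surplus seats go to P3, P4.

P1: 14, P2: 10, P3: 9, P4: 3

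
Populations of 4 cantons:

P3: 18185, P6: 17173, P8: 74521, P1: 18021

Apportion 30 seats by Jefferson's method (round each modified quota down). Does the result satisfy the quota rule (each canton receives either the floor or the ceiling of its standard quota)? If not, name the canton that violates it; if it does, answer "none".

Standard quotas: P3 4.265, P6 4.028, P8 17.480, P1 4.227.
Jefferson allocation: P3 4, P6 4, P8 18, P1 4.
Every allocation lies between the lower and upper quota.

none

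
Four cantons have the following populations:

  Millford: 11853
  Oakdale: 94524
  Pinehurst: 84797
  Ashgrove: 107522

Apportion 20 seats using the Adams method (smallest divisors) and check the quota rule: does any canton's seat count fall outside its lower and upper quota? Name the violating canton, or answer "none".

none

Standard quotas: Millford 0.794, Oakdale 6.329, Pinehurst 5.678, Ashgrove 7.199.
Adams allocation: Millford 1, Oakdale 6, Pinehurst 6, Ashgrove 7.
Every allocation lies between the lower and upper quota.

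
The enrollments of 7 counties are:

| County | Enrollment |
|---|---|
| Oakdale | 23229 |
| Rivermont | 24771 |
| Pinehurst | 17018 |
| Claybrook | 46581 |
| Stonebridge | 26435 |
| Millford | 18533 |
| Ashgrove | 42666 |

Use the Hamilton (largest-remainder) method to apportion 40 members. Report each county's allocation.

The standard divisor is 199233/40 ≈ 4980.825.
Standard quotas: Oakdale 4.6637, Rivermont 4.9733, Pinehurst 3.4167, Claybrook 9.3521, Stonebridge 5.3074, Millford 3.7209, Ashgrove 8.5661.
Lower quotas: Oakdale 4, Rivermont 4, Pinehurst 3, Claybrook 9, Stonebridge 5, Millford 3, Ashgrove 8 (sum 36, leaving 4 seats).
Remainders in descending order: Rivermont 0.9733, Millford 0.7209, Oakdale 0.6637, Ashgrove 0.5661, Pinehurst 0.4167, Claybrook 0.3521, Stonebridge 0.3074.
Largest remainders: Rivermont, Millford, Oakdale, Ashgrove receive the extra seats.

Oakdale=5; Rivermont=5; Pinehurst=3; Claybrook=9; Stonebridge=5; Millford=4; Ashgrove=9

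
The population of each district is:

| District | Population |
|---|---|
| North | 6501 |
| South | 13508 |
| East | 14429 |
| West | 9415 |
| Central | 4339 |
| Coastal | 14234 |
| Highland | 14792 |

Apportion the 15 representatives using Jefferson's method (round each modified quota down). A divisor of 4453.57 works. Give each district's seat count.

With modified divisor 4453.57: modified quotas North 1.460, South 3.033, East 3.240, West 2.114, Central 0.974, Coastal 3.196, Highland 3.321.
Rounding down: North 1, South 3, East 3, West 2, Central 0, Coastal 3, Highland 3 (total 15).

North=1, South=3, East=3, West=2, Central=0, Coastal=3, Highland=3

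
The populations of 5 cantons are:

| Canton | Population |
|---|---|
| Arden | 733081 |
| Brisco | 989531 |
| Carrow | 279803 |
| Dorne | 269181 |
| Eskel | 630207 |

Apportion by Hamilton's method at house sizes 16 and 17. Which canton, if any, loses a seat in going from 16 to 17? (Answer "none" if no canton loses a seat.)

Dorne

At 16 seats: Arden 4, Brisco 5, Carrow 2, Dorne 2, Eskel 3.
At 17 seats: Arden 4, Brisco 6, Carrow 2, Dorne 1, Eskel 4.
Dorne drops from 2 to 1.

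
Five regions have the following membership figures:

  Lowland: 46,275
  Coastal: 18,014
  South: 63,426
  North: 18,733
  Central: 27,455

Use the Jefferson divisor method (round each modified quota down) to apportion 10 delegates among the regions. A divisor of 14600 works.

Lowland=3, Coastal=1, South=4, North=1, Central=1

With modified divisor 14600: modified quotas Lowland 3.170, Coastal 1.234, South 4.344, North 1.283, Central 1.880.
Rounding down: Lowland 3, Coastal 1, South 4, North 1, Central 1 (total 10).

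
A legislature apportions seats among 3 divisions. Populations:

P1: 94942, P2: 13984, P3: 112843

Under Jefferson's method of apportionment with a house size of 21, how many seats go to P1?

Standard divisor 221769/21 ≈ 10560.429; standard quotas: P1 8.990, P2 1.324, P3 10.685.
Rounding down gives 8, 1, 10 = 19 seats, so the divisor must be adjusted.
With modified divisor 9900: modified quotas P1 9.590, P2 1.413, P3 11.398.
Rounding down: P1 9, P2 1, P3 11 (total 21).
P1 receives 9.

9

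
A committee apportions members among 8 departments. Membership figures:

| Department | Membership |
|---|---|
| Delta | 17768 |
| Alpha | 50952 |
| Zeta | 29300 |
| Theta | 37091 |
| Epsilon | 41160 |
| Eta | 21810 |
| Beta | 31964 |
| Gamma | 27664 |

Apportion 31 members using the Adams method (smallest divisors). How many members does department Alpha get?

6

Standard divisor 257709/31 ≈ 8313.194; standard quotas: Delta 2.137, Alpha 6.129, Zeta 3.525, Theta 4.462, Epsilon 4.951, Eta 2.624, Beta 3.845, Gamma 3.328.
Rounding up gives 3, 7, 4, 5, 5, 3, 4, 4 = 35 seats, so the divisor must be adjusted.
With modified divisor 9500: modified quotas Delta 1.870, Alpha 5.363, Zeta 3.084, Theta 3.904, Epsilon 4.333, Eta 2.296, Beta 3.365, Gamma 2.912.
Rounding up: Delta 2, Alpha 6, Zeta 4, Theta 4, Epsilon 5, Eta 3, Beta 4, Gamma 3 (total 31).
Alpha receives 6.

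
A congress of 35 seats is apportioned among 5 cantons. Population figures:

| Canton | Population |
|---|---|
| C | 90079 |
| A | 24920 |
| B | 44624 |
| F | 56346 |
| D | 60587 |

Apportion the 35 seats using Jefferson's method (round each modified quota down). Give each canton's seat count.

C: 12, A: 3, B: 5, F: 7, D: 8

Standard divisor 276556/35 ≈ 7901.6; standard quotas: C 11.400, A 3.154, B 5.647, F 7.131, D 7.668.
Rounding down gives 11, 3, 5, 7, 7 = 33 seats, so the divisor must be adjusted.
With modified divisor 7470: modified quotas C 12.059, A 3.336, B 5.974, F 7.543, D 8.111.
Rounding down: C 12, A 3, B 5, F 7, D 8 (total 35).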